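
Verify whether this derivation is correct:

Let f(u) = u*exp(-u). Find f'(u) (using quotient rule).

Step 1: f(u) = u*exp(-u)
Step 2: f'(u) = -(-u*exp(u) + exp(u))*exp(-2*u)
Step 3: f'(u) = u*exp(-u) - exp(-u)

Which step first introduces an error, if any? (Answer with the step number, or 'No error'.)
Step 2

Step 2 is incorrect due to a sign flip.
The step shows: -(-u*exp(u) + exp(u))*exp(-2*u)
The correct value should be: (-u*exp(u) + exp(u))*exp(-2*u)

Explanation: The sign of the whole expression was flipped: the term (-u*exp(u) + exp(u))*exp(-2*u) was incorrectly written as -(-u*exp(u) + exp(u))*exp(-2*u)
The later steps are derived from this incorrect expression, so the error originates in Step 2.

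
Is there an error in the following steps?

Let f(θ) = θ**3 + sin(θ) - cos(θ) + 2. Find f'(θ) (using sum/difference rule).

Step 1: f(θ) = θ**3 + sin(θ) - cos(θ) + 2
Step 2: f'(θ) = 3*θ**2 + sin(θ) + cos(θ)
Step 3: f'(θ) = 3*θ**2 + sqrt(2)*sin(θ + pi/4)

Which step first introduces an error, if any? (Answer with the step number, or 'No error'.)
No error

All steps in this derivation are correct.
The final answer f'(θ) = 3*θ**2 + sqrt(2)*sin(θ + pi/4) is valid.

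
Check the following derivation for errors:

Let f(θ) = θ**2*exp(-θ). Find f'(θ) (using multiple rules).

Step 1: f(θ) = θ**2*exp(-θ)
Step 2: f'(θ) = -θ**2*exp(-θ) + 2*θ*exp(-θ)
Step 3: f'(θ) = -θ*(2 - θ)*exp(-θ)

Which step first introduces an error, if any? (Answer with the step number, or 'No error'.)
Step 3

Step 3 is incorrect due to a sign flip.
The step shows: -θ*(2 - θ)*exp(-θ)
The correct value should be: θ*(2 - θ)*exp(-θ)

Explanation: The sign of the whole expression was flipped: the term θ*(2 - θ)*exp(-θ) was incorrectly written as -θ*(2 - θ)*exp(-θ)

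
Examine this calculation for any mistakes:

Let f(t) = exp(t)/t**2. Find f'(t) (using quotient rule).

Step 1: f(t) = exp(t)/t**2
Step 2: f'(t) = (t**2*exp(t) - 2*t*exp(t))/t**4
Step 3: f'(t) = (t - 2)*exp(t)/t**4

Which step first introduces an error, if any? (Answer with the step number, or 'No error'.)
Step 3

Step 3 is incorrect due to a wrong exponent.
The step shows: (t - 2)*exp(t)/t**4
The correct value should be: (t - 2)*exp(t)/t**3

Explanation: The exponent -3 on t was incorrectly written as -4: the term (t - 2)*exp(t)/t**3 was incorrectly written as (t - 2)*exp(t)/t**4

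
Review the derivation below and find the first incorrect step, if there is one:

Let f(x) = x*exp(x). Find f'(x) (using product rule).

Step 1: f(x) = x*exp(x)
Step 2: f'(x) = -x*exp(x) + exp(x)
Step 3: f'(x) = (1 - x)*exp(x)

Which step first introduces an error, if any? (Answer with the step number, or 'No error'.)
Step 2

Step 2 is incorrect due to a sign flip.
The step shows: -x*exp(x) + exp(x)
The correct value should be: x*exp(x) + exp(x)

Explanation: The sign of one term was flipped: the term x*exp(x) was incorrectly written as -x*exp(x)
The later steps are derived from this incorrect expression, so the error originates in Step 2.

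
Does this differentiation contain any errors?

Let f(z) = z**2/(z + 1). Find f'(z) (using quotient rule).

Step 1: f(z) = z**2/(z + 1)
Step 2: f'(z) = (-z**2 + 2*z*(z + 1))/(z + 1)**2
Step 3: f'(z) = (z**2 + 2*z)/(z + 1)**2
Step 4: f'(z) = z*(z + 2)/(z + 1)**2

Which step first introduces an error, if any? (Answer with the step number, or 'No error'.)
No error

All steps in this derivation are correct.
The final answer f'(z) = z*(z + 2)/(z + 1)**2 is valid.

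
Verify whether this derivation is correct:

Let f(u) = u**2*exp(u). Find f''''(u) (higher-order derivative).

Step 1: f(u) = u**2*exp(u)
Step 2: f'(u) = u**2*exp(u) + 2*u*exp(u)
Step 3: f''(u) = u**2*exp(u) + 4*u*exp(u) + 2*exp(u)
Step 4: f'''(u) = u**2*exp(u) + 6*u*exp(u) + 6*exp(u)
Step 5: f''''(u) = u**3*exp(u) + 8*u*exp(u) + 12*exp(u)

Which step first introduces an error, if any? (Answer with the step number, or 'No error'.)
Step 5

Step 5 is incorrect due to a wrong exponent.
The step shows: u**3*exp(u) + 8*u*exp(u) + 12*exp(u)
The correct value should be: u**2*exp(u) + 8*u*exp(u) + 12*exp(u)

Explanation: The exponent 2 on u was incorrectly written as 3: the term u**2*exp(u) was incorrectly written as u**3*exp(u)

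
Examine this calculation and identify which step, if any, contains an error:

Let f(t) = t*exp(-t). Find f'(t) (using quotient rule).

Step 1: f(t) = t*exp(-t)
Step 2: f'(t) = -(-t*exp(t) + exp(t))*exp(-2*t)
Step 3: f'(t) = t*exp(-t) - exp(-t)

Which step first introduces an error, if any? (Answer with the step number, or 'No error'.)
Step 2

Step 2 is incorrect due to a sign flip.
The step shows: -(-t*exp(t) + exp(t))*exp(-2*t)
The correct value should be: (-t*exp(t) + exp(t))*exp(-2*t)

Explanation: The sign of the whole expression was flipped: the term (-t*exp(t) + exp(t))*exp(-2*t) was incorrectly written as -(-t*exp(t) + exp(t))*exp(-2*t)
The later steps are derived from this incorrect expression, so the error originates in Step 2.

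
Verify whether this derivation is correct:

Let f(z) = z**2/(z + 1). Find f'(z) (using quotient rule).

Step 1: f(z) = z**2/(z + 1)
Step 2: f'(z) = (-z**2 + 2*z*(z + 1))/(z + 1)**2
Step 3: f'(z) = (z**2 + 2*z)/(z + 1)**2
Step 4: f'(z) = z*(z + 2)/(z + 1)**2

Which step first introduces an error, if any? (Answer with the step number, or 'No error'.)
No error

All steps in this derivation are correct.
The final answer f'(z) = z*(z + 2)/(z + 1)**2 is valid.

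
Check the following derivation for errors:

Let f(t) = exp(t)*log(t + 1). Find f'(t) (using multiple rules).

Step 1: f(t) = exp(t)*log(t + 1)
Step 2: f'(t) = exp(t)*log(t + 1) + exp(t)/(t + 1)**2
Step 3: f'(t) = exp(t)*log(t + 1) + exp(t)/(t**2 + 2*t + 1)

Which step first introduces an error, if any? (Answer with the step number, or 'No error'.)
Step 2

Step 2 is incorrect due to a wrong exponent.
The step shows: exp(t)*log(t + 1) + exp(t)/(t + 1)**2
The correct value should be: exp(t)*log(t + 1) + exp(t)/(t + 1)

Explanation: The exponent -1 on t + 1 was incorrectly written as -2: the term exp(t)/(t + 1) was incorrectly written as exp(t)/(t + 1)**2
The later steps are derived from this incorrect expression, so the error originates in Step 2.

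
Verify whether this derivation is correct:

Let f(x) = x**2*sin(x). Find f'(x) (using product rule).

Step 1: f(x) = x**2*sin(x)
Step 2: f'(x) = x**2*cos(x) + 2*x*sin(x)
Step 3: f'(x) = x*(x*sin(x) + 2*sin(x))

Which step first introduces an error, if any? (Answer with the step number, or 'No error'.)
Step 3

Step 3 is incorrect due to a wrong trig function.
The step shows: x*(x*sin(x) + 2*sin(x))
The correct value should be: x*(x*cos(x) + 2*sin(x))

Explanation: cos(x) was incorrectly written as sin(x): the term x*(x*cos(x) + 2*sin(x)) was incorrectly written as x*(x*sin(x) + 2*sin(x))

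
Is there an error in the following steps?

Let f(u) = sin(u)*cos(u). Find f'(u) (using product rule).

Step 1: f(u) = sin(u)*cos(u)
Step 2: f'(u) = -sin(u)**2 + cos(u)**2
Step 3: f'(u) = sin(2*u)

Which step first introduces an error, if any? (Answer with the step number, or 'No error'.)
Step 3

Step 3 is incorrect due to a wrong trig function.
The step shows: sin(2*u)
The correct value should be: cos(2*u)

Explanation: cos(2*u) was incorrectly written as sin(2*u): the term cos(2*u) was incorrectly written as sin(2*u)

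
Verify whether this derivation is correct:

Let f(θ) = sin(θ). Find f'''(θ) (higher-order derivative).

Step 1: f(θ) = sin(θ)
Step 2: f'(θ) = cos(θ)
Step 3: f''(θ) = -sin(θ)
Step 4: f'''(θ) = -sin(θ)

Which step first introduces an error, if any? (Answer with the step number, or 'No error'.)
Step 4

Step 4 is incorrect due to a wrong trig function.
The step shows: -sin(θ)
The correct value should be: -cos(θ)

Explanation: cos(θ) was incorrectly written as sin(θ): the term -cos(θ) was incorrectly written as -sin(θ)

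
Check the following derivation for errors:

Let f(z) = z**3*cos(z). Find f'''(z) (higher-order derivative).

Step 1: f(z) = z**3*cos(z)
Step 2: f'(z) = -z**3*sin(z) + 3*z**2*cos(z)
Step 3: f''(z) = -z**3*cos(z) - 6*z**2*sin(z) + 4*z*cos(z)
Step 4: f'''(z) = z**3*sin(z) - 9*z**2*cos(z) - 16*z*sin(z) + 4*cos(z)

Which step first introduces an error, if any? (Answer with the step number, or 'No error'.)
Step 3

Step 3 is incorrect due to a wrong coefficient.
The step shows: -z**3*cos(z) - 6*z**2*sin(z) + 4*z*cos(z)
The correct value should be: -z**3*cos(z) - 6*z**2*sin(z) + 6*z*cos(z)

Explanation: The coefficient 6 was incorrectly written as 4: the term 6*z*cos(z) was incorrectly written as 4*z*cos(z)
The later steps are derived from this incorrect expression, so the error originates in Step 3.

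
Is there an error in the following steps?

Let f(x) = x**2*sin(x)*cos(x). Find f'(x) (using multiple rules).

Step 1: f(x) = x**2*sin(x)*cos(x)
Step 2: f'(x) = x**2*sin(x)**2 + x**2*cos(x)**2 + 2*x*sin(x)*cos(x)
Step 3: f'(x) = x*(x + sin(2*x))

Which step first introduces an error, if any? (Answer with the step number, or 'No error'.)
Step 2

Step 2 is incorrect due to a sign flip.
The step shows: x**2*sin(x)**2 + x**2*cos(x)**2 + 2*x*sin(x)*cos(x)
The correct value should be: -x**2*sin(x)**2 + x**2*cos(x)**2 + 2*x*sin(x)*cos(x)

Explanation: The sign of one term was flipped: the term -x**2*sin(x)**2 was incorrectly written as x**2*sin(x)**2
The later steps are derived from this incorrect expression, so the error originates in Step 2.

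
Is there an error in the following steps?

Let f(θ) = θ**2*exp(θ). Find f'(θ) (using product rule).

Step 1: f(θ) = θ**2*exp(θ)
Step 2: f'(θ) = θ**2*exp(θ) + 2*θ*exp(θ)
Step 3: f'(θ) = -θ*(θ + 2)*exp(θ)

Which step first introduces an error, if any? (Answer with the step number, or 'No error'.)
Step 3

Step 3 is incorrect due to a sign flip.
The step shows: -θ*(θ + 2)*exp(θ)
The correct value should be: θ*(θ + 2)*exp(θ)

Explanation: The sign of the whole expression was flipped: the term θ*(θ + 2)*exp(θ) was incorrectly written as -θ*(θ + 2)*exp(θ)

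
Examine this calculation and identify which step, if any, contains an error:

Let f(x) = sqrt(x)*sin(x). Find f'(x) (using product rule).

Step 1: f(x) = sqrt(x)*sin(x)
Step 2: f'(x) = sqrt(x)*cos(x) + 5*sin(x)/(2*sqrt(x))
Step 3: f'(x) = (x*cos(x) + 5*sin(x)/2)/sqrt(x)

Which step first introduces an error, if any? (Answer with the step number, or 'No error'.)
Step 2

Step 2 is incorrect due to a wrong coefficient.
The step shows: sqrt(x)*cos(x) + 5*sin(x)/(2*sqrt(x))
The correct value should be: sqrt(x)*cos(x) + sin(x)/(2*sqrt(x))

Explanation: The coefficient 1/2 was incorrectly written as 5/2: the term sin(x)/(2*sqrt(x)) was incorrectly written as 5*sin(x)/(2*sqrt(x))
The later steps are derived from this incorrect expression, so the error originates in Step 2.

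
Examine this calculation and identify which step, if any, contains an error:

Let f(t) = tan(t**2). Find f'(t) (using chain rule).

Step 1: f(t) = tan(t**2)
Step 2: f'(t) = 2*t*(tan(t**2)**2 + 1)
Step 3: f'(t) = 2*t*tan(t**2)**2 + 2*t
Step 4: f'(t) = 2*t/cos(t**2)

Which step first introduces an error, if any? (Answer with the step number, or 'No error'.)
Step 4

Step 4 is incorrect due to a wrong exponent.
The step shows: 2*t/cos(t**2)
The correct value should be: 2*t/cos(t**2)**2

Explanation: The exponent -2 on cos(t**2) was incorrectly written as -1: the term 2*t/cos(t**2)**2 was incorrectly written as 2*t/cos(t**2)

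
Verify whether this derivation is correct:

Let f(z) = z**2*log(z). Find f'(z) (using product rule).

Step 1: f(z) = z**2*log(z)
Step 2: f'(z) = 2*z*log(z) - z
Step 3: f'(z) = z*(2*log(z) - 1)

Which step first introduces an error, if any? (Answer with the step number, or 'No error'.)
Step 2

Step 2 is incorrect due to a sign flip.
The step shows: 2*z*log(z) - z
The correct value should be: 2*z*log(z) + z

Explanation: The sign of one term was flipped: the term z was incorrectly written as -z
The later steps are derived from this incorrect expression, so the error originates in Step 2.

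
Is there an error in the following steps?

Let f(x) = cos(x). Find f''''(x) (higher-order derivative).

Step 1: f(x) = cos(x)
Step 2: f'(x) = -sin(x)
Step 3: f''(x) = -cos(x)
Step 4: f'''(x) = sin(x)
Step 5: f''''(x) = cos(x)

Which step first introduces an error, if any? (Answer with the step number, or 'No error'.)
No error

All steps in this derivation are correct.
The final answer f''''(x) = cos(x) is valid.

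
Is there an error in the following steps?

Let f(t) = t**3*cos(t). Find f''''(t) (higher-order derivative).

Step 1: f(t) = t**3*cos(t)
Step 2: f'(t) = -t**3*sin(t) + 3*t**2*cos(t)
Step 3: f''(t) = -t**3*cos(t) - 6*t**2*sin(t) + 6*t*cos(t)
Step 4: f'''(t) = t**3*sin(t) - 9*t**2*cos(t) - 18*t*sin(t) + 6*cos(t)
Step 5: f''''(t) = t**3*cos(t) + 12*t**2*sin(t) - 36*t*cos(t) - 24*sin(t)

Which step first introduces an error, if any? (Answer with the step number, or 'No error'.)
No error

All steps in this derivation are correct.
The final answer f''''(t) = t**3*cos(t) + 12*t**2*sin(t) - 36*t*cos(t) - 24*sin(t) is valid.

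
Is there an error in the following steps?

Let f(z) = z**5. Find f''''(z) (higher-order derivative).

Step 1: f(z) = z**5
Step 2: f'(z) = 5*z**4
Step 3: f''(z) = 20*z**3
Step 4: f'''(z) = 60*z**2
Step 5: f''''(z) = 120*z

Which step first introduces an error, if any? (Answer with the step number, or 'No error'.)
No error

All steps in this derivation are correct.
The final answer f''''(z) = 120*z is valid.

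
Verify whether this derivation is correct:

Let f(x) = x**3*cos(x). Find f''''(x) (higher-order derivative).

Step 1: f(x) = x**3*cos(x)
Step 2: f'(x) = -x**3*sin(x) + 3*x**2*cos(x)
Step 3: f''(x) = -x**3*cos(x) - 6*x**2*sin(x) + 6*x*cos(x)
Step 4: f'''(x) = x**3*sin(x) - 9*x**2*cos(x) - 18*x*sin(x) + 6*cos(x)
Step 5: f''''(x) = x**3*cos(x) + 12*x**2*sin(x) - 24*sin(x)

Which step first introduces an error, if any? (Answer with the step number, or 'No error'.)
Step 5

Step 5 is incorrect due to a dropped term.
The step shows: x**3*cos(x) + 12*x**2*sin(x) - 24*sin(x)
The correct value should be: x**3*cos(x) + 12*x**2*sin(x) - 36*x*cos(x) - 24*sin(x)

Explanation: A term was dropped: the term -36*x*cos(x) was incorrectly omitted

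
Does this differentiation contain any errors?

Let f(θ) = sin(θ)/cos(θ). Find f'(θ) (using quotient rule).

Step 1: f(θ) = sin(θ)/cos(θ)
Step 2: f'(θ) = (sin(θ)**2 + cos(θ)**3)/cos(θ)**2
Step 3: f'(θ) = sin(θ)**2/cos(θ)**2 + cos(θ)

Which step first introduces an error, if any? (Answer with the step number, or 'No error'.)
Step 2

Step 2 is incorrect due to a wrong exponent.
The step shows: (sin(θ)**2 + cos(θ)**3)/cos(θ)**2
The correct value should be: (sin(θ)**2 + cos(θ)**2)/cos(θ)**2

Explanation: The exponent 2 on cos(θ) was incorrectly written as 3: the term (sin(θ)**2 + cos(θ)**2)/cos(θ)**2 was incorrectly written as (sin(θ)**2 + cos(θ)**3)/cos(θ)**2
The later steps are derived from this incorrect expression, so the error originates in Step 2.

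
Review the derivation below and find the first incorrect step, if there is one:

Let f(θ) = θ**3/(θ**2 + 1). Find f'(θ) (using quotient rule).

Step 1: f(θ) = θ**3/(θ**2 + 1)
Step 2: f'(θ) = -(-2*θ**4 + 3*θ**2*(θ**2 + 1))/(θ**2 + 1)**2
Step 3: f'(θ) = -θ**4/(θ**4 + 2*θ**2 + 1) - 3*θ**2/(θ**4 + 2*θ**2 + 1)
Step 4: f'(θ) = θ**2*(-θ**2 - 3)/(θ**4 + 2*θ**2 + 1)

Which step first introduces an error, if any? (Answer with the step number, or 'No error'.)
Step 2

Step 2 is incorrect due to a sign flip.
The step shows: -(-2*θ**4 + 3*θ**2*(θ**2 + 1))/(θ**2 + 1)**2
The correct value should be: (-2*θ**4 + 3*θ**2*(θ**2 + 1))/(θ**2 + 1)**2

Explanation: The sign of the whole expression was flipped: the term (-2*θ**4 + 3*θ**2*(θ**2 + 1))/(θ**2 + 1)**2 was incorrectly written as -(-2*θ**4 + 3*θ**2*(θ**2 + 1))/(θ**2 + 1)**2
The later steps are derived from this incorrect expression, so the error originates in Step 2.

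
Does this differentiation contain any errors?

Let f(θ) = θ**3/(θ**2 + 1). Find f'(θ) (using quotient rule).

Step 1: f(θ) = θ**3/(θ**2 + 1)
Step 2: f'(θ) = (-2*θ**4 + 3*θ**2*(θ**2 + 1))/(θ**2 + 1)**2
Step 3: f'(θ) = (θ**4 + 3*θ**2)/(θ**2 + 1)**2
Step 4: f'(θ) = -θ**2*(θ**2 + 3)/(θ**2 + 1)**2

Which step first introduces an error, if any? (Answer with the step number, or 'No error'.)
Step 4

Step 4 is incorrect due to a sign flip.
The step shows: -θ**2*(θ**2 + 3)/(θ**2 + 1)**2
The correct value should be: θ**2*(θ**2 + 3)/(θ**2 + 1)**2

Explanation: The sign of the whole expression was flipped: the term θ**2*(θ**2 + 3)/(θ**2 + 1)**2 was incorrectly written as -θ**2*(θ**2 + 3)/(θ**2 + 1)**2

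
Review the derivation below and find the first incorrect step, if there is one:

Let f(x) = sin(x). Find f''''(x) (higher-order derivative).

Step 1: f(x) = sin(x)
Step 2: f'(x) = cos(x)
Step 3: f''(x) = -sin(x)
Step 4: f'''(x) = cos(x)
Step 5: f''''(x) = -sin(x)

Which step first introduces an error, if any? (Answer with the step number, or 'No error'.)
Step 4

Step 4 is incorrect due to a sign flip.
The step shows: cos(x)
The correct value should be: -cos(x)

Explanation: The sign of the whole expression was flipped: the term -cos(x) was incorrectly written as cos(x)
The later steps are derived from this incorrect expression, so the error originates in Step 4.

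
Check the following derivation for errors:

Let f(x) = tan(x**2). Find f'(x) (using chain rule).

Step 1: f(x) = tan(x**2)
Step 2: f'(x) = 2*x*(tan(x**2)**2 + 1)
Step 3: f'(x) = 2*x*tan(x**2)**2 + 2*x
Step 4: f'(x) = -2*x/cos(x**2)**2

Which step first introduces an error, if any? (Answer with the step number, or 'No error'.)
Step 4

Step 4 is incorrect due to a sign flip.
The step shows: -2*x/cos(x**2)**2
The correct value should be: 2*x/cos(x**2)**2

Explanation: The sign of the whole expression was flipped: the term 2*x/cos(x**2)**2 was incorrectly written as -2*x/cos(x**2)**2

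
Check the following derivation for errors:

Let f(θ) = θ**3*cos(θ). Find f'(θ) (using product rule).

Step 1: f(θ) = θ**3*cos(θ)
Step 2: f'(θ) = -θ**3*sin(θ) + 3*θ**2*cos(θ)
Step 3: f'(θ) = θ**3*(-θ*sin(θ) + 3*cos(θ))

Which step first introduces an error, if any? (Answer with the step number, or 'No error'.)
Step 3

Step 3 is incorrect due to a wrong exponent.
The step shows: θ**3*(-θ*sin(θ) + 3*cos(θ))
The correct value should be: θ**2*(-θ*sin(θ) + 3*cos(θ))

Explanation: The exponent 2 on θ was incorrectly written as 3: the term θ**2*(-θ*sin(θ) + 3*cos(θ)) was incorrectly written as θ**3*(-θ*sin(θ) + 3*cos(θ))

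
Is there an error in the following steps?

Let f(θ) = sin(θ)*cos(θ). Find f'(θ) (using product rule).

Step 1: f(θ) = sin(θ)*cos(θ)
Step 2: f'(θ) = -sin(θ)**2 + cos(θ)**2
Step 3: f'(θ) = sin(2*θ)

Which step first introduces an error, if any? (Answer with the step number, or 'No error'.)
Step 3

Step 3 is incorrect due to a wrong trig function.
The step shows: sin(2*θ)
The correct value should be: cos(2*θ)

Explanation: cos(2*θ) was incorrectly written as sin(2*θ): the term cos(2*θ) was incorrectly written as sin(2*θ)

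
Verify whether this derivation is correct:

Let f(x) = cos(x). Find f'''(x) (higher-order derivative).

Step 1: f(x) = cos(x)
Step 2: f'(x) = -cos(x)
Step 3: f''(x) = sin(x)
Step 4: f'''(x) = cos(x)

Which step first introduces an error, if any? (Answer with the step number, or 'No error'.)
Step 2

Step 2 is incorrect due to a wrong trig function.
The step shows: -cos(x)
The correct value should be: -sin(x)

Explanation: sin(x) was incorrectly written as cos(x): the term -sin(x) was incorrectly written as -cos(x)
The later steps are derived from this incorrect expression, so the error originates in Step 2.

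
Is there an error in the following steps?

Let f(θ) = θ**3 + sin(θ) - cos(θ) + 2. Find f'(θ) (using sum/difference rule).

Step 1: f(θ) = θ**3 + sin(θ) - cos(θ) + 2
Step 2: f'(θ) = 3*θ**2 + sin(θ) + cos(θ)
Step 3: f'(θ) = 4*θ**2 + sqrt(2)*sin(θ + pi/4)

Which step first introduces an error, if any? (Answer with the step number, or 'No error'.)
Step 3

Step 3 is incorrect due to a wrong coefficient.
The step shows: 4*θ**2 + sqrt(2)*sin(θ + pi/4)
The correct value should be: 3*θ**2 + sqrt(2)*sin(θ + pi/4)

Explanation: The coefficient 3 was incorrectly written as 4: the term 3*θ**2 was incorrectly written as 4*θ**2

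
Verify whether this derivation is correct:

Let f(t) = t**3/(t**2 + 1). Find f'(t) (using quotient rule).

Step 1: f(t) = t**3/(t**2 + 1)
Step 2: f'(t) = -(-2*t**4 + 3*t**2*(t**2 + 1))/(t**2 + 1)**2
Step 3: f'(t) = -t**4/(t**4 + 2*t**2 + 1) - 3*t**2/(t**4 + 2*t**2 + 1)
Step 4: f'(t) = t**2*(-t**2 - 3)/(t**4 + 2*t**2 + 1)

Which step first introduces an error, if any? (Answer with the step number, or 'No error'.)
Step 2

Step 2 is incorrect due to a sign flip.
The step shows: -(-2*t**4 + 3*t**2*(t**2 + 1))/(t**2 + 1)**2
The correct value should be: (-2*t**4 + 3*t**2*(t**2 + 1))/(t**2 + 1)**2

Explanation: The sign of the whole expression was flipped: the term (-2*t**4 + 3*t**2*(t**2 + 1))/(t**2 + 1)**2 was incorrectly written as -(-2*t**4 + 3*t**2*(t**2 + 1))/(t**2 + 1)**2
The later steps are derived from this incorrect expression, so the error originates in Step 2.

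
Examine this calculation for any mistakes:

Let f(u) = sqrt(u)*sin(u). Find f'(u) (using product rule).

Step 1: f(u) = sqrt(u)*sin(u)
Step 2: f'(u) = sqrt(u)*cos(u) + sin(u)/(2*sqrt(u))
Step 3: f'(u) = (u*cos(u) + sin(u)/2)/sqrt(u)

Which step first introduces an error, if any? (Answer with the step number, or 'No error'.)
No error

All steps in this derivation are correct.
The final answer f'(u) = (u*cos(u) + sin(u)/2)/sqrt(u) is valid.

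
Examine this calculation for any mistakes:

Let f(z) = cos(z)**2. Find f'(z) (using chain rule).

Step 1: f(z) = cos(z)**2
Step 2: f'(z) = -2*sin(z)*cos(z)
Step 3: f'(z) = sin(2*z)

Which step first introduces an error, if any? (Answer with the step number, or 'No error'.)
Step 3

Step 3 is incorrect due to a sign flip.
The step shows: sin(2*z)
The correct value should be: -sin(2*z)

Explanation: The sign of the whole expression was flipped: the term -sin(2*z) was incorrectly written as sin(2*z)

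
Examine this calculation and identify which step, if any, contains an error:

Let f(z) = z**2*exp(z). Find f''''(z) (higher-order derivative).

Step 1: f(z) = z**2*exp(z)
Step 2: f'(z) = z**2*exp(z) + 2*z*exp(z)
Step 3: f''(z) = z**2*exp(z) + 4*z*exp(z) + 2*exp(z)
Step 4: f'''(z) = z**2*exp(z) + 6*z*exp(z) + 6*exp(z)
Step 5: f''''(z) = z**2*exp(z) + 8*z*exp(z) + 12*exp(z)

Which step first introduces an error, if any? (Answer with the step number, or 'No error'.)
No error

All steps in this derivation are correct.
The final answer f''''(z) = z**2*exp(z) + 8*z*exp(z) + 12*exp(z) is valid.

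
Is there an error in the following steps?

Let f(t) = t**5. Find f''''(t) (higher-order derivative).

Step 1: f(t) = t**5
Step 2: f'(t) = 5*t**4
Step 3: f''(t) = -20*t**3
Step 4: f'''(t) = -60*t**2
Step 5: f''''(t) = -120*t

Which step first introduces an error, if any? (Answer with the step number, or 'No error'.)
Step 3

Step 3 is incorrect due to a sign flip.
The step shows: -20*t**3
The correct value should be: 20*t**3

Explanation: The sign of the whole expression was flipped: the term 20*t**3 was incorrectly written as -20*t**3
The later steps are derived from this incorrect expression, so the error originates in Step 3.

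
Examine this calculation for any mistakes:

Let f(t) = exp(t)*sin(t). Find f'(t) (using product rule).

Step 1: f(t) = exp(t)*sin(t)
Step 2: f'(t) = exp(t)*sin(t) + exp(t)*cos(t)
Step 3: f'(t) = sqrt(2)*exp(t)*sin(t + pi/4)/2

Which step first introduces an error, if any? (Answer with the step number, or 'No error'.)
Step 3

Step 3 is incorrect due to a wrong exponent.
The step shows: sqrt(2)*exp(t)*sin(t + pi/4)/2
The correct value should be: sqrt(2)*exp(t)*sin(t + pi/4)

Explanation: The exponent 1/2 on 2 was incorrectly written as -1/2: the term sqrt(2)*exp(t)*sin(t + pi/4) was incorrectly written as sqrt(2)*exp(t)*sin(t + pi/4)/2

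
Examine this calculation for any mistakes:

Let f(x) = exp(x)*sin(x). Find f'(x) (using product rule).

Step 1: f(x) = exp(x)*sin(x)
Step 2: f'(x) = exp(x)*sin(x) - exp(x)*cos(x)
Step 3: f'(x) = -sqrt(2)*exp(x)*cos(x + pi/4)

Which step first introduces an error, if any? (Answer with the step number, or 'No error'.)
Step 2

Step 2 is incorrect due to a sign flip.
The step shows: exp(x)*sin(x) - exp(x)*cos(x)
The correct value should be: exp(x)*sin(x) + exp(x)*cos(x)

Explanation: The sign of one term was flipped: the term exp(x)*cos(x) was incorrectly written as -exp(x)*cos(x)
The later steps are derived from this incorrect expression, so the error originates in Step 2.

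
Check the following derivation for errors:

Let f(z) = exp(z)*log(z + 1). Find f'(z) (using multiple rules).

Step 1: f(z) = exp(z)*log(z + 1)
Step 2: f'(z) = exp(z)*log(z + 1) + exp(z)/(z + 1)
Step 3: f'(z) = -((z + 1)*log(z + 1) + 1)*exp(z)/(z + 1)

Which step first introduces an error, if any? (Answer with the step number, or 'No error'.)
Step 3

Step 3 is incorrect due to a sign flip.
The step shows: -((z + 1)*log(z + 1) + 1)*exp(z)/(z + 1)
The correct value should be: ((z + 1)*log(z + 1) + 1)*exp(z)/(z + 1)

Explanation: The sign of the whole expression was flipped: the term ((z + 1)*log(z + 1) + 1)*exp(z)/(z + 1) was incorrectly written as -((z + 1)*log(z + 1) + 1)*exp(z)/(z + 1)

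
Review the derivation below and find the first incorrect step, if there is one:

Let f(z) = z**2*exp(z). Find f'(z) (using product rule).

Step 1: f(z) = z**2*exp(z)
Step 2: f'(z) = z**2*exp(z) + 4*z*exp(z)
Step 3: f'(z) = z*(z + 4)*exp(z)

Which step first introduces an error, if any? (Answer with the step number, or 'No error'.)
Step 2

Step 2 is incorrect due to a wrong coefficient.
The step shows: z**2*exp(z) + 4*z*exp(z)
The correct value should be: z**2*exp(z) + 2*z*exp(z)

Explanation: The coefficient 2 was incorrectly written as 4: the term 2*z*exp(z) was incorrectly written as 4*z*exp(z)
The later steps are derived from this incorrect expression, so the error originates in Step 2.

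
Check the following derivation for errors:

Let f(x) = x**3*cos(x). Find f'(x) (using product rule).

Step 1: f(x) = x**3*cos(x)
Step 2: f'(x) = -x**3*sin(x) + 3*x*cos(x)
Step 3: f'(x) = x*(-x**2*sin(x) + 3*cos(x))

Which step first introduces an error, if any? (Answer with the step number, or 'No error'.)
Step 2

Step 2 is incorrect due to a wrong exponent.
The step shows: -x**3*sin(x) + 3*x*cos(x)
The correct value should be: -x**3*sin(x) + 3*x**2*cos(x)

Explanation: The exponent 2 on x was incorrectly written as 1: the term 3*x**2*cos(x) was incorrectly written as 3*x*cos(x)
The later steps are derived from this incorrect expression, so the error originates in Step 2.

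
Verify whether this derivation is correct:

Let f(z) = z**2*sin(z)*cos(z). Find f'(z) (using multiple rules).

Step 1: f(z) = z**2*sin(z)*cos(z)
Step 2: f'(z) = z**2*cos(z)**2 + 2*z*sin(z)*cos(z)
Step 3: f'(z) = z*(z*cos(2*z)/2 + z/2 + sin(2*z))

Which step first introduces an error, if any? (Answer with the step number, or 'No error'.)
Step 2

Step 2 is incorrect due to a dropped term.
The step shows: z**2*cos(z)**2 + 2*z*sin(z)*cos(z)
The correct value should be: -z**2*sin(z)**2 + z**2*cos(z)**2 + 2*z*sin(z)*cos(z)

Explanation: A term was dropped: the term -z**2*sin(z)**2 was incorrectly omitted
The later steps are derived from this incorrect expression, so the error originates in Step 2.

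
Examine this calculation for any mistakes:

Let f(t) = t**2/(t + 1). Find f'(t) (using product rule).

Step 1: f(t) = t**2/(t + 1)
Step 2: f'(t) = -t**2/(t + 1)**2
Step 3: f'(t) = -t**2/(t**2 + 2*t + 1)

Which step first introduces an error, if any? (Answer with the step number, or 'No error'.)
Step 2

Step 2 is incorrect due to a dropped term.
The step shows: -t**2/(t + 1)**2
The correct value should be: -t**2/(t + 1)**2 + 2*t/(t + 1)

Explanation: A term was dropped: the term 2*t/(t + 1) was incorrectly omitted
The later steps are derived from this incorrect expression, so the error originates in Step 2.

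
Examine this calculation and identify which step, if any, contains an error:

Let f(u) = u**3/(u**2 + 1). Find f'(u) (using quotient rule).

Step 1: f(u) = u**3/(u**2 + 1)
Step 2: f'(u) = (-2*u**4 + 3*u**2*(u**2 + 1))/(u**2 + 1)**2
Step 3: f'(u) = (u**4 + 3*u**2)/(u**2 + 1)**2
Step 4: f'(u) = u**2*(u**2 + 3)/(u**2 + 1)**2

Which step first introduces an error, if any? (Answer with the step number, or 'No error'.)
No error

All steps in this derivation are correct.
The final answer f'(u) = u**2*(u**2 + 3)/(u**2 + 1)**2 is valid.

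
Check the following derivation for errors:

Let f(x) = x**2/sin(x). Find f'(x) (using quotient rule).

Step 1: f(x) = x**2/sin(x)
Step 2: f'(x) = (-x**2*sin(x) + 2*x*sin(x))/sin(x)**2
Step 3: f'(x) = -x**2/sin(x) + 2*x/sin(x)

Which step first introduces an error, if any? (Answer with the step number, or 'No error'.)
Step 2

Step 2 is incorrect due to a wrong trig function.
The step shows: (-x**2*sin(x) + 2*x*sin(x))/sin(x)**2
The correct value should be: (-x**2*cos(x) + 2*x*sin(x))/sin(x)**2

Explanation: cos(x) was incorrectly written as sin(x): the term (-x**2*cos(x) + 2*x*sin(x))/sin(x)**2 was incorrectly written as (-x**2*sin(x) + 2*x*sin(x))/sin(x)**2
The later steps are derived from this incorrect expression, so the error originates in Step 2.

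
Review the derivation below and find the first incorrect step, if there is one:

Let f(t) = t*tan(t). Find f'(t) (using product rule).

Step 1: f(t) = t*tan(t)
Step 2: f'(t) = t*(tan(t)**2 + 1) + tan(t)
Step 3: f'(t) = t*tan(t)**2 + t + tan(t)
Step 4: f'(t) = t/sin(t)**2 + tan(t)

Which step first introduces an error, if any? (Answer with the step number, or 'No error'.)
Step 4

Step 4 is incorrect due to a wrong trig function.
The step shows: t/sin(t)**2 + tan(t)
The correct value should be: t/cos(t)**2 + tan(t)

Explanation: cos(t) was incorrectly written as sin(t): the term t/cos(t)**2 was incorrectly written as t/sin(t)**2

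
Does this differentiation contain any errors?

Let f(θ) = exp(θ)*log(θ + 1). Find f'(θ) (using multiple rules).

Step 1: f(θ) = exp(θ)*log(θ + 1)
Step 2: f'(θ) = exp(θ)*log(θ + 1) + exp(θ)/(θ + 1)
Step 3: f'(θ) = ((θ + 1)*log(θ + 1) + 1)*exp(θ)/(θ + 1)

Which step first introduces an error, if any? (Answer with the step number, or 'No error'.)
No error

All steps in this derivation are correct.
The final answer f'(θ) = ((θ + 1)*log(θ + 1) + 1)*exp(θ)/(θ + 1) is valid.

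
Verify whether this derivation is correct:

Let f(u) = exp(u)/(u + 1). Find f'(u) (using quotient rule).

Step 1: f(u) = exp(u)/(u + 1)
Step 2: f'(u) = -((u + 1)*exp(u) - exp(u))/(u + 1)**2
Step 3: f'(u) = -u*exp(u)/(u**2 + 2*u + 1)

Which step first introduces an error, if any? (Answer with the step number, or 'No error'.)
Step 2

Step 2 is incorrect due to a sign flip.
The step shows: -((u + 1)*exp(u) - exp(u))/(u + 1)**2
The correct value should be: ((u + 1)*exp(u) - exp(u))/(u + 1)**2

Explanation: The sign of the whole expression was flipped: the term ((u + 1)*exp(u) - exp(u))/(u + 1)**2 was incorrectly written as -((u + 1)*exp(u) - exp(u))/(u + 1)**2
The later steps are derived from this incorrect expression, so the error originates in Step 2.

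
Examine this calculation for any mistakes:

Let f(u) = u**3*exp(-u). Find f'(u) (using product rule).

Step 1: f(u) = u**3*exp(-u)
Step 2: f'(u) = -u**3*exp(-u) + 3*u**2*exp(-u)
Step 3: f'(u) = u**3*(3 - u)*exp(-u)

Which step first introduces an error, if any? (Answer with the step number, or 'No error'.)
Step 3

Step 3 is incorrect due to a wrong exponent.
The step shows: u**3*(3 - u)*exp(-u)
The correct value should be: u**2*(3 - u)*exp(-u)

Explanation: The exponent 2 on u was incorrectly written as 3: the term u**2*(3 - u)*exp(-u) was incorrectly written as u**3*(3 - u)*exp(-u)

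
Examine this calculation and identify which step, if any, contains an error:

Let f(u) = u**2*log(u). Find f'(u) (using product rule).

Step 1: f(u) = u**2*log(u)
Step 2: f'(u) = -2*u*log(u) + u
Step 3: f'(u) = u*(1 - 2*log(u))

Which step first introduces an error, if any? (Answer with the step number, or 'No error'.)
Step 2

Step 2 is incorrect due to a sign flip.
The step shows: -2*u*log(u) + u
The correct value should be: 2*u*log(u) + u

Explanation: The sign of one term was flipped: the term 2*u*log(u) was incorrectly written as -2*u*log(u)
The later steps are derived from this incorrect expression, so the error originates in Step 2.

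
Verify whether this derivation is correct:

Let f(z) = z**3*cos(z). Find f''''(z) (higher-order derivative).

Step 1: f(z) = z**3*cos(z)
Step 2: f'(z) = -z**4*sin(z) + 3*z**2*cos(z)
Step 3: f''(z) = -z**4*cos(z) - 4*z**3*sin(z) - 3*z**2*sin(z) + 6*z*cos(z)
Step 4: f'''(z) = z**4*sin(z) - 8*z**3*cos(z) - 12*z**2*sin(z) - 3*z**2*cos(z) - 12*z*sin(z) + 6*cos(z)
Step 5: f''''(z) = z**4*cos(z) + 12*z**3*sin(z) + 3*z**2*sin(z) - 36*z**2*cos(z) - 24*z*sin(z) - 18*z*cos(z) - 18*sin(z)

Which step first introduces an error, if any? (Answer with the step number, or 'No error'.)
Step 2

Step 2 is incorrect due to a wrong exponent.
The step shows: -z**4*sin(z) + 3*z**2*cos(z)
The correct value should be: -z**3*sin(z) + 3*z**2*cos(z)

Explanation: The exponent 3 on z was incorrectly written as 4: the term -z**3*sin(z) was incorrectly written as -z**4*sin(z)
The later steps are derived from this incorrect expression, so the error originates in Step 2.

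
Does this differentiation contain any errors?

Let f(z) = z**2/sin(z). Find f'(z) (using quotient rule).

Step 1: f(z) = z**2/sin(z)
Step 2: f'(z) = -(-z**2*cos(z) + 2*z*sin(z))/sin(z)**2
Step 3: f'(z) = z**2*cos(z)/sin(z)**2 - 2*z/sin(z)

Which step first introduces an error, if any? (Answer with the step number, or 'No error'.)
Step 2

Step 2 is incorrect due to a sign flip.
The step shows: -(-z**2*cos(z) + 2*z*sin(z))/sin(z)**2
The correct value should be: (-z**2*cos(z) + 2*z*sin(z))/sin(z)**2

Explanation: The sign of the whole expression was flipped: the term (-z**2*cos(z) + 2*z*sin(z))/sin(z)**2 was incorrectly written as -(-z**2*cos(z) + 2*z*sin(z))/sin(z)**2
The later steps are derived from this incorrect expression, so the error originates in Step 2.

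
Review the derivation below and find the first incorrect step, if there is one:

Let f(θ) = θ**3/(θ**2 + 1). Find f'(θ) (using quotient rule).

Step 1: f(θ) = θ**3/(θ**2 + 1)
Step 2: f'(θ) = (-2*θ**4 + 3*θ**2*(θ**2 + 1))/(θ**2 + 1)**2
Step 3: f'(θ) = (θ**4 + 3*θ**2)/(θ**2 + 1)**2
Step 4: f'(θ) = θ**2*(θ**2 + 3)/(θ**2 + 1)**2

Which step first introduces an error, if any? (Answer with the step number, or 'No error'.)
No error

All steps in this derivation are correct.
The final answer f'(θ) = θ**2*(θ**2 + 3)/(θ**2 + 1)**2 is valid.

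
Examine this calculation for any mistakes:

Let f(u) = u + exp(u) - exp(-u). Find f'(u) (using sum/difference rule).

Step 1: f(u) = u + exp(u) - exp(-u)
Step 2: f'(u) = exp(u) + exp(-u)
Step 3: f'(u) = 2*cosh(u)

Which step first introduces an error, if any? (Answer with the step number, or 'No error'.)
Step 2

Step 2 is incorrect due to a dropped term.
The step shows: exp(u) + exp(-u)
The correct value should be: exp(u) + 1 + exp(-u)

Explanation: A term was dropped: the term 1 was incorrectly omitted
The later steps are derived from this incorrect expression, so the error originates in Step 2.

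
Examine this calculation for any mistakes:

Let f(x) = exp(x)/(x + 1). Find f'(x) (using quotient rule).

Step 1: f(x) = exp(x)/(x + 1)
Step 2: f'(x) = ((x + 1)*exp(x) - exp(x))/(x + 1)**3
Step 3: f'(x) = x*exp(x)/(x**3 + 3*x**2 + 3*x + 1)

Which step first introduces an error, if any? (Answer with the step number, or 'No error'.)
Step 2

Step 2 is incorrect due to a wrong exponent.
The step shows: ((x + 1)*exp(x) - exp(x))/(x + 1)**3
The correct value should be: ((x + 1)*exp(x) - exp(x))/(x + 1)**2

Explanation: The exponent -2 on x + 1 was incorrectly written as -3: the term ((x + 1)*exp(x) - exp(x))/(x + 1)**2 was incorrectly written as ((x + 1)*exp(x) - exp(x))/(x + 1)**3
The later steps are derived from this incorrect expression, so the error originates in Step 2.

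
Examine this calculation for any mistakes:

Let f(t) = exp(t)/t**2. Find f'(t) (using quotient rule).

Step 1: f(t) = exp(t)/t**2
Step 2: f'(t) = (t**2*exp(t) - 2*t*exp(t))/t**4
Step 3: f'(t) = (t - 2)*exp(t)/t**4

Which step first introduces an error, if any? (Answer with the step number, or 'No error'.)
Step 3

Step 3 is incorrect due to a wrong exponent.
The step shows: (t - 2)*exp(t)/t**4
The correct value should be: (t - 2)*exp(t)/t**3

Explanation: The exponent -3 on t was incorrectly written as -4: the term (t - 2)*exp(t)/t**3 was incorrectly written as (t - 2)*exp(t)/t**4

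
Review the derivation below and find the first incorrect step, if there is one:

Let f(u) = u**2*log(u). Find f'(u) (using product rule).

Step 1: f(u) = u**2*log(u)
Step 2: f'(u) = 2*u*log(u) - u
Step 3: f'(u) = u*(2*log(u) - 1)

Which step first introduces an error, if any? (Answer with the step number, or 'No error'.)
Step 2

Step 2 is incorrect due to a sign flip.
The step shows: 2*u*log(u) - u
The correct value should be: 2*u*log(u) + u

Explanation: The sign of one term was flipped: the term u was incorrectly written as -u
The later steps are derived from this incorrect expression, so the error originates in Step 2.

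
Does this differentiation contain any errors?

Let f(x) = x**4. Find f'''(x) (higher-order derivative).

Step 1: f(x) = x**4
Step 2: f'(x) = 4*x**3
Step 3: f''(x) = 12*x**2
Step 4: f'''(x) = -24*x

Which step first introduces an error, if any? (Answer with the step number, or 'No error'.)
Step 4

Step 4 is incorrect due to a sign flip.
The step shows: -24*x
The correct value should be: 24*x

Explanation: The sign of the whole expression was flipped: the term 24*x was incorrectly written as -24*x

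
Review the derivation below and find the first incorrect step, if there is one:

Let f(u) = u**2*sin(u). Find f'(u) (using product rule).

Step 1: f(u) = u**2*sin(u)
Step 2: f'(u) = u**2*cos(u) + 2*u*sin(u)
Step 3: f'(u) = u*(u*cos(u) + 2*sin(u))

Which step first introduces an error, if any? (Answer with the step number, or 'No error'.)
No error

All steps in this derivation are correct.
The final answer f'(u) = u*(u*cos(u) + 2*sin(u)) is valid.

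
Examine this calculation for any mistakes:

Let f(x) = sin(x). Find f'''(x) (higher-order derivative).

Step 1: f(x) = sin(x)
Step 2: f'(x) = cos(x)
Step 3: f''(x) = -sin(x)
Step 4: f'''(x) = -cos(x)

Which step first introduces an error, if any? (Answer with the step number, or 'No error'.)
No error

All steps in this derivation are correct.
The final answer f'''(x) = -cos(x) is valid.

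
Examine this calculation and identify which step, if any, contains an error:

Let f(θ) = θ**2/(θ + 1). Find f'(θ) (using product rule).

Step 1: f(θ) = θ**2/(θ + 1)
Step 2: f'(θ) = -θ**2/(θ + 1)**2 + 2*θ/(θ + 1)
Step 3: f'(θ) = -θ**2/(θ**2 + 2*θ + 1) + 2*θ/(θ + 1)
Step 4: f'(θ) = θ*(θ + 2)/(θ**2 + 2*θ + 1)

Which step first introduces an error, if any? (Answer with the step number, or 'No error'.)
No error

All steps in this derivation are correct.
The final answer f'(θ) = θ*(θ + 2)/(θ**2 + 2*θ + 1) is valid.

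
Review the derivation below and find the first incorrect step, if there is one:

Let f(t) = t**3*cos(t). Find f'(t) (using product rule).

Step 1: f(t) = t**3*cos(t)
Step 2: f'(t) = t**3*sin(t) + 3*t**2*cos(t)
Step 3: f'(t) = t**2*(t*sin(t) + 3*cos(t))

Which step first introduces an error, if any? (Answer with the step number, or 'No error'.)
Step 2

Step 2 is incorrect due to a sign flip.
The step shows: t**3*sin(t) + 3*t**2*cos(t)
The correct value should be: -t**3*sin(t) + 3*t**2*cos(t)

Explanation: The sign of one term was flipped: the term -t**3*sin(t) was incorrectly written as t**3*sin(t)
The later steps are derived from this incorrect expression, so the error originates in Step 2.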